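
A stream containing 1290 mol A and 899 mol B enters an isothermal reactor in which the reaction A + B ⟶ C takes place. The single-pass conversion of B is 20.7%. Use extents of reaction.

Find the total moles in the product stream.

2000 mol

B reacted = 0.207 × 899 = 186.1 mol; ν_B = −1, so ξ = 186.1/1 = 186.1 mol.
Outlet amounts (n = n₀ + ν ξ):
  A: 1290 − 1(186.1) = 1104
  B: 899 − 1(186.1) = 712.9
  C: 0 + 1(186.1) = 186.1
Total out = 1104 + 712.9 + 186.1 = 2003 mol.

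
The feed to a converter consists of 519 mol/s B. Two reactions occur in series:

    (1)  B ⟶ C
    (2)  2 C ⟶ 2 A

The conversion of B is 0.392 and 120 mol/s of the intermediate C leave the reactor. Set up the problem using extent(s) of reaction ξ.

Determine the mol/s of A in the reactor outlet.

83.4 mol/s

Conversion of B: B consumed = 1ξ₁ = 0.392 × 519 → ξ₁ = 203.4 mol/s.
C balance: n_C = 0 + 1ξ₁ − 2ξ₂ = 120 → ξ₂ = (1·203.4 − 120)/2 = 41.72 mol/s.
Outlet amounts (n = n₀ + Σ ν·ξ):
  B: 519 − 1(203.4) = 315.6
  C: 0 + 1(203.4) − 2(41.72) = 120
  A: 0 + 2(41.72) = 83.45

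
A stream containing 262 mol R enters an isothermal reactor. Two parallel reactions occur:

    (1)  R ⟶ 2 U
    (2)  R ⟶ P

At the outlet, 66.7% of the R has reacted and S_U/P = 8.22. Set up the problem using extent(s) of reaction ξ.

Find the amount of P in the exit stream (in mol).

34.2 mol

Conversion of R: R consumed = 0.667 × 262 = 174.8 mol = 1ξ₁ + 1ξ₂.
Selectivity: 2ξ₁ / (1ξ₂) = 8.22 → ξ₁ = 4.11 ξ₂.
Substitute: (1·4.11 + 1) ξ₂ = 174.8 → ξ₂ = 34.2 mol, ξ₁ = 140.6 mol.
Outlet amounts (n = n₀ + Σ ν·ξ):
  R: 262 − 1(140.6) − 1(34.2) = 87.25
  U: 0 + 2(140.6) = 281.1
  P: 0 + 1(34.2) = 34.2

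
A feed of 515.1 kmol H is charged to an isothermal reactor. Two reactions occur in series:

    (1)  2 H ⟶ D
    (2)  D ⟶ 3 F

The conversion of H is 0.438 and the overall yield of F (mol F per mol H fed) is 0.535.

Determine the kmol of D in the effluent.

Conversion of H: H consumed = 2ξ₁ = 0.438 × 515.1 → ξ₁ = 112.8 kmol.
Yield of F: 3ξ₂ / 515.1 = 0.535 → ξ₂ = 91.86 kmol.
Outlet amounts (n = n₀ + Σ ν·ξ):
  H: 515.1 − 2(112.8) = 289.5
  D: 0 + 1(112.8) − 1(91.86) = 20.95
  F: 0 + 3(91.86) = 275.6

20.9 kmol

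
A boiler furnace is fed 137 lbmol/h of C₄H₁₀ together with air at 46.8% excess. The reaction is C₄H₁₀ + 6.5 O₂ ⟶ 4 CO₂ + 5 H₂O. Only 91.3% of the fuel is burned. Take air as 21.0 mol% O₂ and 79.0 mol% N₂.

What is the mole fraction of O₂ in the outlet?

Stoichiometric O₂ = 6.5 × 137 = 890.5 lbmol/h; O₂ fed = 890.5 × 1.468 = 1307 lbmol/h.
N₂ fed = 1307 × 79/21 = 4918 lbmol/h.
Fuel reacted = 0.913 × 137 → ξ = 125.1 lbmol/h.
Outlet (n = n₀ + ν ξ):
  C₄H₁₀: 137 − 1(125.1) = 11.92
  O₂: 1307 − 6.5(125.1) = 494.2
  N₂: 4918 (inert)
  CO₂: 0 + 4(125.1) = 500.3
  H₂O: 0 + 5(125.1) = 625.4
Total out = 6550 lbmol/h; y_O₂ = 494.2 / 6550 = 0.07546.

0.0755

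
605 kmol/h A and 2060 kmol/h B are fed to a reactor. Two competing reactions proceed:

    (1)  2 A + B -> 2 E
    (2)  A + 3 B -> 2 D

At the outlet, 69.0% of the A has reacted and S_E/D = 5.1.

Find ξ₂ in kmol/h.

Conversion of A: A consumed = 0.69 × 605 = 417.4 kmol/h = 2ξ₁ + 1ξ₂.
Selectivity: 2ξ₁ / (2ξ₂) = 5.1 → ξ₁ = 5.1 ξ₂.
Substitute: (2·5.1 + 1) ξ₂ = 417.4 → ξ₂ = 37.27 kmol/h, ξ₁ = 190.1 kmol/h.
Outlet amounts (n = n₀ + Σ ν·ξ):
  A: 605 − 2(190.1) − 1(37.27) = 187.6
  B: 2060 − 1(190.1) − 3(37.27) = 1758
  E: 0 + 2(190.1) = 380.2
  D: 0 + 2(37.27) = 74.54

ξ₂ = 37.3 kmol/h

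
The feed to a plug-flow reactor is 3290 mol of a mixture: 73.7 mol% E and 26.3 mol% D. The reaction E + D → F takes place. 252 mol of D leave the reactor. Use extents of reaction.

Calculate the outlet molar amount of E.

For D: n = n₀ − 1ξ → 252 = 865.3 − 1ξ, giving ξ = 613.3 mol.
Outlet amounts (n = n₀ + ν ξ):
  E: 2425 − 1(613.3) = 1811
  D: 865.3 − 1(613.3) = 252
  F: 0 + 1(613.3) = 613.3

1810 mol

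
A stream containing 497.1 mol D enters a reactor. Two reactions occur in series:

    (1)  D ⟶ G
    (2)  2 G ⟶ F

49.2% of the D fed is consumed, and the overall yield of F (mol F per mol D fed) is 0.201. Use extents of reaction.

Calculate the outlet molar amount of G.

44.7 mol

Conversion of D: D consumed = 1ξ₁ = 0.492 × 497.1 → ξ₁ = 244.6 mol.
Yield of F: 1ξ₂ / 497.1 = 0.201 → ξ₂ = 99.92 mol.
Outlet amounts (n = n₀ + Σ ν·ξ):
  D: 497.1 − 1(244.6) = 252.5
  G: 0 + 1(244.6) − 2(99.92) = 44.74
  F: 0 + 1(99.92) = 99.92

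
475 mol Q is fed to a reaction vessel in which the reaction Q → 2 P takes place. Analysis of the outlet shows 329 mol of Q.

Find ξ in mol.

For Q: n = n₀ − 1ξ → 329 = 475 − 1ξ, giving ξ = 146 mol.
Outlet amounts (n = n₀ + ν ξ):
  Q: 475 − 1(146) = 329
  P: 0 + 2(146) = 292

ξ = 146 mol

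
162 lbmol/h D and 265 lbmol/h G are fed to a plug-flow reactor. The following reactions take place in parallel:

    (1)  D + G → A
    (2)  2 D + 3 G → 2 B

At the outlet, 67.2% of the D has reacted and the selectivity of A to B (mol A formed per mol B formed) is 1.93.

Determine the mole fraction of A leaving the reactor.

0.239

Conversion of D: D consumed = 0.672 × 162 = 108.9 lbmol/h = 1ξ₁ + 2ξ₂.
Selectivity: 1ξ₁ / (2ξ₂) = 1.93 → ξ₁ = 3.86 ξ₂.
Substitute: (1·3.86 + 2) ξ₂ = 108.9 → ξ₂ = 18.58 lbmol/h, ξ₁ = 71.71 lbmol/h.
Outlet amounts (n = n₀ + Σ ν·ξ):
  D: 162 − 1(71.71) − 2(18.58) = 53.14
  G: 265 − 1(71.71) − 3(18.58) = 137.6
  A: 0 + 1(71.71) = 71.71
  B: 0 + 2(18.58) = 37.15
Total out = 299.6 lbmol/h; y_A = 71.71 / 299.6 = 0.2394.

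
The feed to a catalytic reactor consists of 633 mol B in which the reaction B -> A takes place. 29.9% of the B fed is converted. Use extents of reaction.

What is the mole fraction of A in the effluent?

0.299

B reacted = 0.299 × 633 = 189.3 mol; ν_B = −1, so ξ = 189.3/1 = 189.3 mol.
Outlet amounts (n = n₀ + ν ξ):
  B: 633 − 1(189.3) = 443.7
  A: 0 + 1(189.3) = 189.3
Total out = 633 mol; y_A = 189.3 / 633 = 0.299.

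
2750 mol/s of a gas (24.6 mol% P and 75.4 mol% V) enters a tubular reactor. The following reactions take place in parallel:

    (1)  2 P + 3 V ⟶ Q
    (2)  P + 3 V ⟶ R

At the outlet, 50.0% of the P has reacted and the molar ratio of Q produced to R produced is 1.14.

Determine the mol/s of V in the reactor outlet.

Conversion of P: P consumed = 0.5 × 676.5 = 338.2 mol/s = 2ξ₁ + 1ξ₂.
Selectivity: 1ξ₁ / (1ξ₂) = 1.14 → ξ₁ = 1.14 ξ₂.
Substitute: (2·1.14 + 1) ξ₂ = 338.2 → ξ₂ = 103.1 mol/s, ξ₁ = 117.6 mol/s.
Outlet amounts (n = n₀ + Σ ν·ξ):
  P: 676.5 − 2(117.6) − 1(103.1) = 338.2
  V: 2074 − 3(117.6) − 3(103.1) = 1411
  Q: 0 + 1(117.6) = 117.6
  R: 0 + 1(103.1) = 103.1

1410 mol/s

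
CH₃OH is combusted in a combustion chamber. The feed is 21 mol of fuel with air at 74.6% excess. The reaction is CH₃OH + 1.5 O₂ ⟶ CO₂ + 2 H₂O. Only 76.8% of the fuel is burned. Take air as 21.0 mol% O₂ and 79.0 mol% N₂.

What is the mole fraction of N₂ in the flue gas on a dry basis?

0.8

Stoichiometric O₂ = 1.5 × 21 = 31.5 mol; O₂ fed = 31.5 × 1.746 = 55 mol.
N₂ fed = 55 × 79/21 = 206.9 mol.
Fuel reacted = 0.768 × 21 → ξ = 16.13 mol.
Outlet (n = n₀ + ν ξ):
  CH₃OH: 21 − 1(16.13) = 4.872
  O₂: 55 − 1.5(16.13) = 30.81
  N₂: 206.9 (inert)
  CO₂: 0 + 1(16.13) = 16.13
  H₂O: 0 + 2(16.13) = 32.26
Dry total = 258.7 mol; y_N₂ (dry) = 206.9 / 258.7 = 0.7997.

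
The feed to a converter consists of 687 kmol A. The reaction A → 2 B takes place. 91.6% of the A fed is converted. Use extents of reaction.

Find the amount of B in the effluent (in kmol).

1260 kmol

A reacted = 0.916 × 687 = 629.3 kmol; ν_A = −1, so ξ = 629.3/1 = 629.3 kmol.
Outlet amounts (n = n₀ + ν ξ):
  A: 687 − 1(629.3) = 57.71
  B: 0 + 2(629.3) = 1259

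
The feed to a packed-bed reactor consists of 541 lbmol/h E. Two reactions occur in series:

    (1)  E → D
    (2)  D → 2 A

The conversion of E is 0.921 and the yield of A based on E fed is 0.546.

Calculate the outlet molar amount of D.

Conversion of E: E consumed = 1ξ₁ = 0.921 × 541 → ξ₁ = 498.3 lbmol/h.
Yield of A: 2ξ₂ / 541 = 0.546 → ξ₂ = 147.7 lbmol/h.
Outlet amounts (n = n₀ + Σ ν·ξ):
  E: 541 − 1(498.3) = 42.74
  D: 0 + 1(498.3) − 1(147.7) = 350.6
  A: 0 + 2(147.7) = 295.4

351 lbmol/h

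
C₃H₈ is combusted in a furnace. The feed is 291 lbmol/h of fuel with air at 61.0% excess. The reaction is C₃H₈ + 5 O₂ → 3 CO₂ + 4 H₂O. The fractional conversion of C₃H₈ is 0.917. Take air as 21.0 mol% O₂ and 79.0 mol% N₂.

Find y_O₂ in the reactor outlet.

Stoichiometric O₂ = 5 × 291 = 1455 lbmol/h; O₂ fed = 1455 × 1.610 = 2343 lbmol/h.
N₂ fed = 2343 × 79/21 = 8812 lbmol/h.
Fuel reacted = 0.917 × 291 → ξ = 266.8 lbmol/h.
Outlet (n = n₀ + ν ξ):
  C₃H₈: 291 − 1(266.8) = 24.15
  O₂: 2343 − 5(266.8) = 1008
  N₂: 8812 (inert)
  CO₂: 0 + 3(266.8) = 800.5
  H₂O: 0 + 4(266.8) = 1067
Total out = 11710 lbmol/h; y_O₂ = 1008 / 11710 = 0.08609.

0.0861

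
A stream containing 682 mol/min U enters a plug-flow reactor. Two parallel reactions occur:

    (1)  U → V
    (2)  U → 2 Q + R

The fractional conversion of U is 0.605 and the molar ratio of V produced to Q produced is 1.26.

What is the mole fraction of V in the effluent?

Conversion of U: U consumed = 0.605 × 682 = 412.6 mol/min = 1ξ₁ + 1ξ₂.
Selectivity: 1ξ₁ / (2ξ₂) = 1.26 → ξ₁ = 2.52 ξ₂.
Substitute: (1·2.52 + 1) ξ₂ = 412.6 → ξ₂ = 117.2 mol/min, ξ₁ = 295.4 mol/min.
Outlet amounts (n = n₀ + Σ ν·ξ):
  U: 682 − 1(295.4) − 1(117.2) = 269.4
  V: 0 + 1(295.4) = 295.4
  Q: 0 + 2(117.2) = 234.4
  R: 0 + 1(117.2) = 117.2
Total out = 916.4 mol/min; y_V = 295.4 / 916.4 = 0.3223.

0.322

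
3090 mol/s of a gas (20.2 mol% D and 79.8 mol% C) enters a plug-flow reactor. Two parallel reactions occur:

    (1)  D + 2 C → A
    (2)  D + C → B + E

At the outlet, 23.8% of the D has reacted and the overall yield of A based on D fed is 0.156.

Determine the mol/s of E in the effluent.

51.2 mol/s

Yield of A: 1ξ₁ / 624.2 = 0.156 → ξ₁ = 97.37 mol/s.
Conversion of D: 1ξ₁ + 1ξ₂ = 0.238 × 624.2 = 148.6 → ξ₂ = 51.18 mol/s.
Outlet amounts (n = n₀ + Σ ν·ξ):
  D: 624.2 − 1(97.37) − 1(51.18) = 475.6
  C: 2466 − 2(97.37) − 1(51.18) = 2220
  A: 0 + 1(97.37) = 97.37
  B: 0 + 1(51.18) = 51.18
  E: 0 + 1(51.18) = 51.18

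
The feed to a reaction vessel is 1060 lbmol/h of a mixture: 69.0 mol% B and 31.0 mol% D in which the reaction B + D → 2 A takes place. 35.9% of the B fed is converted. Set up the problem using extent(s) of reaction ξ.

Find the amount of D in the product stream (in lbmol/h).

B reacted = 0.359 × 731.4 = 262.6 lbmol/h; ν_B = −1, so ξ = 262.6/1 = 262.6 lbmol/h.
Outlet amounts (n = n₀ + ν ξ):
  B: 731.4 − 1(262.6) = 468.8
  D: 328.6 − 1(262.6) = 66.03
  A: 0 + 2(262.6) = 525.1

66 lbmol/h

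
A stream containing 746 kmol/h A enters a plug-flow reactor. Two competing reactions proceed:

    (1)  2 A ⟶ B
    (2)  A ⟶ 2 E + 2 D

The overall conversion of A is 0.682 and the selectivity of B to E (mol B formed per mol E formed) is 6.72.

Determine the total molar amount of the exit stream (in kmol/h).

Conversion of A: A consumed = 0.682 × 746 = 508.8 kmol/h = 2ξ₁ + 1ξ₂.
Selectivity: 1ξ₁ / (2ξ₂) = 6.72 → ξ₁ = 13.44 ξ₂.
Substitute: (2·13.44 + 1) ξ₂ = 508.8 → ξ₂ = 18.25 kmol/h, ξ₁ = 245.3 kmol/h.
Outlet amounts (n = n₀ + Σ ν·ξ):
  A: 746 − 2(245.3) − 1(18.25) = 237.2
  B: 0 + 1(245.3) = 245.3
  E: 0 + 2(18.25) = 36.5
  D: 0 + 2(18.25) = 36.5
Total out = 237.2 + 245.3 + 36.5 + 36.5 = 555.5 kmol/h.

555 kmol/h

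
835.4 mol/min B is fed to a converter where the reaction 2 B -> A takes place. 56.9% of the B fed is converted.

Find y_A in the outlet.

0.398

B reacted = 0.569 × 835.4 = 475.3 mol/min; ν_B = −2, so ξ = 475.3/2 = 237.7 mol/min.
Outlet amounts (n = n₀ + ν ξ):
  B: 835.4 − 2(237.7) = 360.1
  A: 0 + 1(237.7) = 237.7
Total out = 597.7 mol/min; y_A = 237.7 / 597.7 = 0.3976.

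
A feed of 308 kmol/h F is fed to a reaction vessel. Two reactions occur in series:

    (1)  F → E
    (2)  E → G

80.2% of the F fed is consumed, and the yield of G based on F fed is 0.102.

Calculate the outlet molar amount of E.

Conversion of F: F consumed = 1ξ₁ = 0.802 × 308 → ξ₁ = 247 kmol/h.
Yield of G: 1ξ₂ / 308 = 0.102 → ξ₂ = 31.42 kmol/h.
Outlet amounts (n = n₀ + Σ ν·ξ):
  F: 308 − 1(247) = 60.98
  E: 0 + 1(247) − 1(31.42) = 215.6
  G: 0 + 1(31.42) = 31.42

216 kmol/h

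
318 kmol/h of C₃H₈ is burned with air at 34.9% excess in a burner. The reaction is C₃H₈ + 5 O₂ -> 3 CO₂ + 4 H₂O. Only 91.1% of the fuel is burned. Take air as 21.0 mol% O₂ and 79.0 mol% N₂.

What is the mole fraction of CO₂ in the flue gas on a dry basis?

Stoichiometric O₂ = 5 × 318 = 1590 kmol/h; O₂ fed = 1590 × 1.349 = 2145 kmol/h.
N₂ fed = 2145 × 79/21 = 8069 kmol/h.
Fuel reacted = 0.911 × 318 → ξ = 289.7 kmol/h.
Outlet (n = n₀ + ν ξ):
  C₃H₈: 318 − 1(289.7) = 28.3
  O₂: 2145 − 5(289.7) = 696.4
  N₂: 8069 (inert)
  CO₂: 0 + 3(289.7) = 869.1
  H₂O: 0 + 4(289.7) = 1159
Dry total = 9663 kmol/h; y_CO₂ (dry) = 869.1 / 9663 = 0.08994.

0.0899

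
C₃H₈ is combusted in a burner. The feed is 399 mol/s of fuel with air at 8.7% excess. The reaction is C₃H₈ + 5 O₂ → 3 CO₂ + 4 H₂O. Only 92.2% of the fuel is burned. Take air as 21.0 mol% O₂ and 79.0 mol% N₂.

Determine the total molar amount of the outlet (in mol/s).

11100 mol/s

Stoichiometric O₂ = 5 × 399 = 1995 mol/s; O₂ fed = 1995 × 1.087 = 2169 mol/s.
N₂ fed = 2169 × 79/21 = 8158 mol/s.
Fuel reacted = 0.922 × 399 → ξ = 367.9 mol/s.
Outlet (n = n₀ + ν ξ):
  C₃H₈: 399 − 1(367.9) = 31.12
  O₂: 2169 − 5(367.9) = 329.2
  N₂: 8158 (inert)
  CO₂: 0 + 3(367.9) = 1104
  H₂O: 0 + 4(367.9) = 1472
Total out = 31.12 + 329.2 + 8158 + 1104 + 1472 = 11090 mol/s.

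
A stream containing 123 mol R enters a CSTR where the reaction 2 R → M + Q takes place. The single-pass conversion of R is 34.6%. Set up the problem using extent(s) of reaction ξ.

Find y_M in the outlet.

0.173

R reacted = 0.346 × 123 = 42.56 mol; ν_R = −2, so ξ = 42.56/2 = 21.28 mol.
Outlet amounts (n = n₀ + ν ξ):
  R: 123 − 2(21.28) = 80.44
  M: 0 + 1(21.28) = 21.28
  Q: 0 + 1(21.28) = 21.28
Total out = 123 mol; y_M = 21.28 / 123 = 0.173.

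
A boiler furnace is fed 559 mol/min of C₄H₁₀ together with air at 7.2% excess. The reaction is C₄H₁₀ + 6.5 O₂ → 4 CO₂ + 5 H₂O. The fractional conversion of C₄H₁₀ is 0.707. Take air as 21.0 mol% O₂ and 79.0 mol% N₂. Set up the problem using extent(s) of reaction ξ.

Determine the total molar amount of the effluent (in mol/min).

19700 mol/min

Stoichiometric O₂ = 6.5 × 559 = 3634 mol/min; O₂ fed = 3634 × 1.072 = 3895 mol/min.
N₂ fed = 3895 × 79/21 = 14650 mol/min.
Fuel reacted = 0.707 × 559 → ξ = 395.2 mol/min.
Outlet (n = n₀ + ν ξ):
  C₄H₁₀: 559 − 1(395.2) = 163.8
  O₂: 3895 − 6.5(395.2) = 1326
  N₂: 14650 (inert)
  CO₂: 0 + 4(395.2) = 1581
  H₂O: 0 + 5(395.2) = 1976
Total out = 163.8 + 1326 + 14650 + 1581 + 1976 = 19700 mol/min.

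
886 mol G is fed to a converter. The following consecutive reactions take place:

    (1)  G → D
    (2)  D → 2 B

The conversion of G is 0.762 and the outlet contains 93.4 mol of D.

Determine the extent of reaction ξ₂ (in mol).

ξ₂ = 582 mol

Conversion of G: G consumed = 1ξ₁ = 0.762 × 886 → ξ₁ = 675.1 mol.
D balance: n_D = 0 + 1ξ₁ − 1ξ₂ = 93.4 → ξ₂ = (1·675.1 − 93.4)/1 = 581.7 mol.
Outlet amounts (n = n₀ + Σ ν·ξ):
  G: 886 − 1(675.1) = 210.9
  D: 0 + 1(675.1) − 1(581.7) = 93.4
  B: 0 + 2(581.7) = 1163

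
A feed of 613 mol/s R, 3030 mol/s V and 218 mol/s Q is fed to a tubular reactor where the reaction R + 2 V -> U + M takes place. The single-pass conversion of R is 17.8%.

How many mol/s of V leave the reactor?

2810 mol/s

R reacted = 0.178 × 613 = 109.1 mol/s; ν_R = −1, so ξ = 109.1/1 = 109.1 mol/s.
Outlet amounts (n = n₀ + ν ξ):
  R: 613 − 1(109.1) = 503.9
  V: 3030 − 2(109.1) = 2812
  U: 0 + 1(109.1) = 109.1
  M: 0 + 1(109.1) = 109.1
  Q: 218 (inert)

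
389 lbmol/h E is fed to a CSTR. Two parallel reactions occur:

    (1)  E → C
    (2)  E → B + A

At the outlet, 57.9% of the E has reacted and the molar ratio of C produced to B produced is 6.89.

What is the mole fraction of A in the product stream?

Conversion of E: E consumed = 0.579 × 389 = 225.2 lbmol/h = 1ξ₁ + 1ξ₂.
Selectivity: 1ξ₁ / (1ξ₂) = 6.89 → ξ₁ = 6.89 ξ₂.
Substitute: (1·6.89 + 1) ξ₂ = 225.2 → ξ₂ = 28.55 lbmol/h, ξ₁ = 196.7 lbmol/h.
Outlet amounts (n = n₀ + Σ ν·ξ):
  E: 389 − 1(196.7) − 1(28.55) = 163.8
  C: 0 + 1(196.7) = 196.7
  B: 0 + 1(28.55) = 28.55
  A: 0 + 1(28.55) = 28.55
Total out = 417.5 lbmol/h; y_A = 28.55 / 417.5 = 0.06837.

0.0684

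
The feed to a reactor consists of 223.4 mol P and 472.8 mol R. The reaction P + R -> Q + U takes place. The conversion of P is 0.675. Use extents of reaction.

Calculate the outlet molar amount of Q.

P reacted = 0.675 × 223.4 = 150.8 mol; ν_P = −1, so ξ = 150.8/1 = 150.8 mol.
Outlet amounts (n = n₀ + ν ξ):
  P: 223.4 − 1(150.8) = 72.6
  R: 472.8 − 1(150.8) = 322
  Q: 0 + 1(150.8) = 150.8
  U: 0 + 1(150.8) = 150.8

151 mol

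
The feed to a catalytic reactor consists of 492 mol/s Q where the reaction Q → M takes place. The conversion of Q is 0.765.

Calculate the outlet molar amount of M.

376 mol/s

Q reacted = 0.765 × 492 = 376.4 mol/s; ν_Q = −1, so ξ = 376.4/1 = 376.4 mol/s.
Outlet amounts (n = n₀ + ν ξ):
  Q: 492 − 1(376.4) = 115.6
  M: 0 + 1(376.4) = 376.4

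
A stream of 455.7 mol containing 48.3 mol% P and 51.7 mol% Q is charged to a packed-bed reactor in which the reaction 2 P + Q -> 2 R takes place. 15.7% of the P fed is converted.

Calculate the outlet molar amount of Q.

P reacted = 0.157 × 220.1 = 34.56 mol; ν_P = −2, so ξ = 34.56/2 = 17.28 mol.
Outlet amounts (n = n₀ + ν ξ):
  P: 220.1 − 2(17.28) = 185.5
  Q: 235.6 − 1(17.28) = 218.3
  R: 0 + 2(17.28) = 34.56

218 mol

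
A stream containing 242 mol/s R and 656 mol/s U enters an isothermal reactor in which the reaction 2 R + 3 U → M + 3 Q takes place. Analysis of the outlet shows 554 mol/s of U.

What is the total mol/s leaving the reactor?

864 mol/s

For U: n = n₀ − 3ξ → 554 = 656 − 3ξ, giving ξ = 34 mol/s.
Outlet amounts (n = n₀ + ν ξ):
  R: 242 − 2(34) = 174
  U: 656 − 3(34) = 554
  M: 0 + 1(34) = 34
  Q: 0 + 3(34) = 102
Total out = 174 + 554 + 34 + 102 = 864 mol/s.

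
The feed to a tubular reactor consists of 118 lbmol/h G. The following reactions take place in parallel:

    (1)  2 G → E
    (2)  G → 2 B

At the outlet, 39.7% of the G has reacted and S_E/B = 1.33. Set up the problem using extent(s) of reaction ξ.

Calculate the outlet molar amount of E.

19.7 lbmol/h

Conversion of G: G consumed = 0.397 × 118 = 46.85 lbmol/h = 2ξ₁ + 1ξ₂.
Selectivity: 1ξ₁ / (2ξ₂) = 1.33 → ξ₁ = 2.66 ξ₂.
Substitute: (2·2.66 + 1) ξ₂ = 46.85 → ξ₂ = 7.412 lbmol/h, ξ₁ = 19.72 lbmol/h.
Outlet amounts (n = n₀ + Σ ν·ξ):
  G: 118 − 2(19.72) − 1(7.412) = 71.15
  E: 0 + 1(19.72) = 19.72
  B: 0 + 2(7.412) = 14.82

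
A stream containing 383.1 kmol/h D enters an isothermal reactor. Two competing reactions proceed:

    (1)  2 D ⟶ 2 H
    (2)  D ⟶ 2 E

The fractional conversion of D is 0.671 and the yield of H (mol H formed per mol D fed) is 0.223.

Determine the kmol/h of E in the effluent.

Yield of H: 2ξ₁ / 383.1 = 0.223 → ξ₁ = 42.72 kmol/h.
Conversion of D: 2ξ₁ + 1ξ₂ = 0.671 × 383.1 = 257.1 → ξ₂ = 171.6 kmol/h.
Outlet amounts (n = n₀ + Σ ν·ξ):
  D: 383.1 − 2(42.72) − 1(171.6) = 126
  H: 0 + 2(42.72) = 85.43
  E: 0 + 2(171.6) = 343.3

343 kmol/h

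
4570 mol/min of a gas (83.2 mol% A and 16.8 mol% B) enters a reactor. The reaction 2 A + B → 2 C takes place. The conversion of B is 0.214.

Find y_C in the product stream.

B reacted = 0.214 × 767.8 = 164.3 mol/min; ν_B = −1, so ξ = 164.3/1 = 164.3 mol/min.
Outlet amounts (n = n₀ + ν ξ):
  A: 3802 − 2(164.3) = 3474
  B: 767.8 − 1(164.3) = 603.5
  C: 0 + 2(164.3) = 328.6
Total out = 4406 mol/min; y_C = 328.6 / 4406 = 0.07459.

0.0746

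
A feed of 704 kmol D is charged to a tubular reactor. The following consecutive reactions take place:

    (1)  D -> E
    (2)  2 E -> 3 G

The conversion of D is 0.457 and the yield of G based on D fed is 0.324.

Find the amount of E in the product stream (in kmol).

Conversion of D: D consumed = 1ξ₁ = 0.457 × 704 → ξ₁ = 321.7 kmol.
Yield of G: 3ξ₂ / 704 = 0.324 → ξ₂ = 76.03 kmol.
Outlet amounts (n = n₀ + Σ ν·ξ):
  D: 704 − 1(321.7) = 382.3
  E: 0 + 1(321.7) − 2(76.03) = 169.7
  G: 0 + 3(76.03) = 228.1

170 kmol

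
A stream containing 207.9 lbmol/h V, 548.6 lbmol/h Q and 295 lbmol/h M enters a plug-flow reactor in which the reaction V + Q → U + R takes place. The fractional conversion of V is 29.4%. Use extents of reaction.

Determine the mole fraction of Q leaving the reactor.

V reacted = 0.294 × 207.9 = 61.12 lbmol/h; ν_V = −1, so ξ = 61.12/1 = 61.12 lbmol/h.
Outlet amounts (n = n₀ + ν ξ):
  V: 207.9 − 1(61.12) = 146.8
  Q: 548.6 − 1(61.12) = 487.5
  U: 0 + 1(61.12) = 61.12
  R: 0 + 1(61.12) = 61.12
  M: 295 (inert)
Total out = 1052 lbmol/h; y_Q = 487.5 / 1052 = 0.4636.

0.464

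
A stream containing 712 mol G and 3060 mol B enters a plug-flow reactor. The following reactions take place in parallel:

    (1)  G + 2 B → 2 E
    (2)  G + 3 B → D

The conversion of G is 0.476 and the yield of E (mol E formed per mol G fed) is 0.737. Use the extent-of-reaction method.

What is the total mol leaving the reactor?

Yield of E: 2ξ₁ / 712 = 0.737 → ξ₁ = 262.4 mol.
Conversion of G: 1ξ₁ + 1ξ₂ = 0.476 × 712 = 338.9 → ξ₂ = 76.54 mol.
Outlet amounts (n = n₀ + Σ ν·ξ):
  G: 712 − 1(262.4) − 1(76.54) = 373.1
  B: 3060 − 2(262.4) − 3(76.54) = 2306
  E: 0 + 2(262.4) = 524.7
  D: 0 + 1(76.54) = 76.54
Total out = 373.1 + 2306 + 524.7 + 76.54 = 3280 mol.

3280 mol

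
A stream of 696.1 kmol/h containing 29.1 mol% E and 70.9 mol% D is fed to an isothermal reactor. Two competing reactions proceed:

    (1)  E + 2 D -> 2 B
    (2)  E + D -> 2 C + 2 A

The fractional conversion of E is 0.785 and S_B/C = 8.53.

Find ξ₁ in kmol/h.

ξ₁ = 142 kmol/h

Conversion of E: E consumed = 0.785 × 202.6 = 159 kmol/h = 1ξ₁ + 1ξ₂.
Selectivity: 2ξ₁ / (2ξ₂) = 8.53 → ξ₁ = 8.53 ξ₂.
Substitute: (1·8.53 + 1) ξ₂ = 159 → ξ₂ = 16.69 kmol/h, ξ₁ = 142.3 kmol/h.
Outlet amounts (n = n₀ + Σ ν·ξ):
  E: 202.6 − 1(142.3) − 1(16.69) = 43.55
  D: 493.5 − 2(142.3) − 1(16.69) = 192.2
  B: 0 + 2(142.3) = 284.7
  C: 0 + 2(16.69) = 33.37
  A: 0 + 2(16.69) = 33.37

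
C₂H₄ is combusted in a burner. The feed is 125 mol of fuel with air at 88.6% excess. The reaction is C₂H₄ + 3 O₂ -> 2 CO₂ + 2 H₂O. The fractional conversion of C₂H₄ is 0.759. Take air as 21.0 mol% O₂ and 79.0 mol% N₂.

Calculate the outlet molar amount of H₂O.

190 mol

Stoichiometric O₂ = 3 × 125 = 375 mol; O₂ fed = 375 × 1.886 = 707.2 mol.
N₂ fed = 707.2 × 79/21 = 2661 mol.
Fuel reacted = 0.759 × 125 → ξ = 94.88 mol.
Outlet (n = n₀ + ν ξ):
  C₂H₄: 125 − 1(94.88) = 30.12
  O₂: 707.2 − 3(94.88) = 422.6
  N₂: 2661 (inert)
  CO₂: 0 + 2(94.88) = 189.8
  H₂O: 0 + 2(94.88) = 189.8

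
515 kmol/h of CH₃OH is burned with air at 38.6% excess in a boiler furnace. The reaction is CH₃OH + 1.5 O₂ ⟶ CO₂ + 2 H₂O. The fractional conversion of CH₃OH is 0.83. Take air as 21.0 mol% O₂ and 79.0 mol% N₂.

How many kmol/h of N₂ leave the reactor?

Stoichiometric O₂ = 1.5 × 515 = 772.5 kmol/h; O₂ fed = 772.5 × 1.386 = 1071 kmol/h.
N₂ fed = 1071 × 79/21 = 4028 kmol/h.
Fuel reacted = 0.83 × 515 → ξ = 427.4 kmol/h.
Outlet (n = n₀ + ν ξ):
  CH₃OH: 515 − 1(427.4) = 87.55
  O₂: 1071 − 1.5(427.4) = 429.5
  N₂: 4028 (inert)
  CO₂: 0 + 1(427.4) = 427.4
  H₂O: 0 + 2(427.4) = 854.9

4030 kmol/h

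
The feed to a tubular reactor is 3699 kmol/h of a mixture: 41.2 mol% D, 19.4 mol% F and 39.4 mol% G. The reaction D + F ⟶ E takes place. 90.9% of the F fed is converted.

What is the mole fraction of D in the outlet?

0.286

F reacted = 0.909 × 717.6 = 652.3 kmol/h; ν_F = −1, so ξ = 652.3/1 = 652.3 kmol/h.
Outlet amounts (n = n₀ + ν ξ):
  D: 1524 − 1(652.3) = 871.7
  F: 717.6 − 1(652.3) = 65.3
  E: 0 + 1(652.3) = 652.3
  G: 1457 (inert)
Total out = 3047 kmol/h; y_D = 871.7 / 3047 = 0.2861.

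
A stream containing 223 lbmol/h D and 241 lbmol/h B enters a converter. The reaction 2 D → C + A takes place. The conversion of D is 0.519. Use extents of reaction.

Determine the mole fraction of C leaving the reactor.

D reacted = 0.519 × 223 = 115.7 lbmol/h; ν_D = −2, so ξ = 115.7/2 = 57.87 lbmol/h.
Outlet amounts (n = n₀ + ν ξ):
  D: 223 − 2(57.87) = 107.3
  C: 0 + 1(57.87) = 57.87
  A: 0 + 1(57.87) = 57.87
  B: 241 (inert)
Total out = 464 lbmol/h; y_C = 57.87 / 464 = 0.1247.

0.125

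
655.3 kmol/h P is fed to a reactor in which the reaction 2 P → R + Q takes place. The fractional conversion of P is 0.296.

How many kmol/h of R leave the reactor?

P reacted = 0.296 × 655.3 = 194 kmol/h; ν_P = −2, so ξ = 194/2 = 96.98 kmol/h.
Outlet amounts (n = n₀ + ν ξ):
  P: 655.3 − 2(96.98) = 461.3
  R: 0 + 1(96.98) = 96.98
  Q: 0 + 1(96.98) = 96.98

97 kmol/h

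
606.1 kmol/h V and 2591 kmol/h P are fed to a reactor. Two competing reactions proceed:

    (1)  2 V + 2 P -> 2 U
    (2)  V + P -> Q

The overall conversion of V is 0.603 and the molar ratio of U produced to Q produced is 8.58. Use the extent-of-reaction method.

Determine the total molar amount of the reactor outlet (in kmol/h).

Conversion of V: V consumed = 0.603 × 606.1 = 365.5 kmol/h = 2ξ₁ + 1ξ₂.
Selectivity: 2ξ₁ / (1ξ₂) = 8.58 → ξ₁ = 4.29 ξ₂.
Substitute: (2·4.29 + 1) ξ₂ = 365.5 → ξ₂ = 38.15 kmol/h, ξ₁ = 163.7 kmol/h.
Outlet amounts (n = n₀ + Σ ν·ξ):
  V: 606.1 − 2(163.7) − 1(38.15) = 240.6
  P: 2591 − 2(163.7) − 1(38.15) = 2226
  U: 0 + 2(163.7) = 327.3
  Q: 0 + 1(38.15) = 38.15
Total out = 240.6 + 2226 + 327.3 + 38.15 = 2832 kmol/h.

2830 kmol/h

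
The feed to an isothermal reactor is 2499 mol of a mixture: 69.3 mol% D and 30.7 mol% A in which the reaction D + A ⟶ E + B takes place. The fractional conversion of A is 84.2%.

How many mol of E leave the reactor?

A reacted = 0.842 × 767.2 = 646 mol; ν_A = −1, so ξ = 646/1 = 646 mol.
Outlet amounts (n = n₀ + ν ξ):
  D: 1732 − 1(646) = 1086
  A: 767.2 − 1(646) = 121.2
  E: 0 + 1(646) = 646
  B: 0 + 1(646) = 646

646 mol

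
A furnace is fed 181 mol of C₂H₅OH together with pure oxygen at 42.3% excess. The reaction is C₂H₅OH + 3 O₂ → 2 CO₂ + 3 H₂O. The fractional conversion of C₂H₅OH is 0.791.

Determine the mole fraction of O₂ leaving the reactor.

0.313

Stoichiometric O₂ = 3 × 181 = 543 mol; O₂ fed = 543 × 1.423 = 772.7 mol.
Fuel reacted = 0.791 × 181 → ξ = 143.2 mol.
Outlet (n = n₀ + ν ξ):
  C₂H₅OH: 181 − 1(143.2) = 37.83
  O₂: 772.7 − 3(143.2) = 343.2
  CO₂: 0 + 2(143.2) = 286.3
  H₂O: 0 + 3(143.2) = 429.5
Total out = 1097 mol; y_O₂ = 343.2 / 1097 = 0.3129.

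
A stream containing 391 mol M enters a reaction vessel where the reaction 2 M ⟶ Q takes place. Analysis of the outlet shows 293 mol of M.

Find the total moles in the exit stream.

342 mol

For M: n = n₀ − 2ξ → 293 = 391 − 2ξ, giving ξ = 49 mol.
Outlet amounts (n = n₀ + ν ξ):
  M: 391 − 2(49) = 293
  Q: 0 + 1(49) = 49
Total out = 293 + 49 = 342 mol.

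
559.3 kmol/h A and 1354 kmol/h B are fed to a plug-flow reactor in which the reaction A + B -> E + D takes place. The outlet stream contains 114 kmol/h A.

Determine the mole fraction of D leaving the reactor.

0.233

For A: n = n₀ − 1ξ → 114 = 559.3 − 1ξ, giving ξ = 445.3 kmol/h.
Outlet amounts (n = n₀ + ν ξ):
  A: 559.3 − 1(445.3) = 114
  B: 1354 − 1(445.3) = 908.7
  E: 0 + 1(445.3) = 445.3
  D: 0 + 1(445.3) = 445.3
Total out = 1913 kmol/h; y_D = 445.3 / 1913 = 0.2327.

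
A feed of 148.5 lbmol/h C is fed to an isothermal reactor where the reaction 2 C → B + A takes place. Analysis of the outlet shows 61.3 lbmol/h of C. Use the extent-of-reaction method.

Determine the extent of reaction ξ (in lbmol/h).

ξ = 43.6 lbmol/h

For C: n = n₀ − 2ξ → 61.3 = 148.5 − 2ξ, giving ξ = 43.6 lbmol/h.
Outlet amounts (n = n₀ + ν ξ):
  C: 148.5 − 2(43.6) = 61.3
  B: 0 + 1(43.6) = 43.6
  A: 0 + 1(43.6) = 43.6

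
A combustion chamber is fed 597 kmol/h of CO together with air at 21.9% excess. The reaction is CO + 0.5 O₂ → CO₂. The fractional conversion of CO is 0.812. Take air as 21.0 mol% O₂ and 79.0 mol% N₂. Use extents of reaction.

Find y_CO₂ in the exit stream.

Stoichiometric O₂ = 0.5 × 597 = 298.5 kmol/h; O₂ fed = 298.5 × 1.219 = 363.9 kmol/h.
N₂ fed = 363.9 × 79/21 = 1369 kmol/h.
Fuel reacted = 0.812 × 597 → ξ = 484.8 kmol/h.
Outlet (n = n₀ + ν ξ):
  CO: 597 − 1(484.8) = 112.2
  O₂: 363.9 − 0.5(484.8) = 121.5
  N₂: 1369 (inert)
  CO₂: 0 + 1(484.8) = 484.8
Total out = 2087 kmol/h; y_CO₂ = 484.8 / 2087 = 0.2322.

0.232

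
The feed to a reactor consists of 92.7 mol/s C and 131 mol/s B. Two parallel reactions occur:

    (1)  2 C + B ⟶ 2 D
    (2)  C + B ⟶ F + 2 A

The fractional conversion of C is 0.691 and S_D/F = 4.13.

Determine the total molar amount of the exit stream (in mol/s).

210 mol/s

Conversion of C: C consumed = 0.691 × 92.7 = 64.06 mol/s = 2ξ₁ + 1ξ₂.
Selectivity: 2ξ₁ / (1ξ₂) = 4.13 → ξ₁ = 2.065 ξ₂.
Substitute: (2·2.065 + 1) ξ₂ = 64.06 → ξ₂ = 12.49 mol/s, ξ₁ = 25.78 mol/s.
Outlet amounts (n = n₀ + Σ ν·ξ):
  C: 92.7 − 2(25.78) − 1(12.49) = 28.64
  B: 131 − 1(25.78) − 1(12.49) = 92.73
  D: 0 + 2(25.78) = 51.57
  F: 0 + 1(12.49) = 12.49
  A: 0 + 2(12.49) = 24.97
Total out = 28.64 + 92.73 + 51.57 + 12.49 + 24.97 = 210.4 mol/s.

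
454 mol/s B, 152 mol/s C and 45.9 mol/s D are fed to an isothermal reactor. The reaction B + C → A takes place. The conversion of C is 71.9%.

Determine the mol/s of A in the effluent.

C reacted = 0.719 × 152 = 109.3 mol/s; ν_C = −1, so ξ = 109.3/1 = 109.3 mol/s.
Outlet amounts (n = n₀ + ν ξ):
  B: 454 − 1(109.3) = 344.7
  C: 152 − 1(109.3) = 42.71
  A: 0 + 1(109.3) = 109.3
  D: 45.9 (inert)

109 mol/s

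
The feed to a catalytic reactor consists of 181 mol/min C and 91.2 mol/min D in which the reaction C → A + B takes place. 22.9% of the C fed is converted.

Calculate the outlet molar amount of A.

C reacted = 0.229 × 181 = 41.45 mol/min; ν_C = −1, so ξ = 41.45/1 = 41.45 mol/min.
Outlet amounts (n = n₀ + ν ξ):
  C: 181 − 1(41.45) = 139.6
  A: 0 + 1(41.45) = 41.45
  B: 0 + 1(41.45) = 41.45
  D: 91.2 (inert)

41.4 mol/min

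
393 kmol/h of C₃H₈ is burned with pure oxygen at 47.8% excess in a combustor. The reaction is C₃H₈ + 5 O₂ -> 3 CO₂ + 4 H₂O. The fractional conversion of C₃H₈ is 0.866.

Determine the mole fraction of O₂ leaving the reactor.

Stoichiometric O₂ = 5 × 393 = 1965 kmol/h; O₂ fed = 1965 × 1.478 = 2904 kmol/h.
Fuel reacted = 0.866 × 393 → ξ = 340.3 kmol/h.
Outlet (n = n₀ + ν ξ):
  C₃H₈: 393 − 1(340.3) = 52.66
  O₂: 2904 − 5(340.3) = 1203
  CO₂: 0 + 3(340.3) = 1021
  H₂O: 0 + 4(340.3) = 1361
Total out = 3638 kmol/h; y_O₂ = 1203 / 3638 = 0.3306.

0.331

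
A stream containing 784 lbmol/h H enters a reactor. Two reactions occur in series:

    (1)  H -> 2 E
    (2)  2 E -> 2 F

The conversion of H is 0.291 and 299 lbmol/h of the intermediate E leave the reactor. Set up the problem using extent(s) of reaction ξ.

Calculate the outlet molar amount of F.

Conversion of H: H consumed = 1ξ₁ = 0.291 × 784 → ξ₁ = 228.1 lbmol/h.
E balance: n_E = 0 + 2ξ₁ − 2ξ₂ = 299 → ξ₂ = (2·228.1 − 299)/2 = 78.64 lbmol/h.
Outlet amounts (n = n₀ + Σ ν·ξ):
  H: 784 − 1(228.1) = 555.9
  E: 0 + 2(228.1) − 2(78.64) = 299
  F: 0 + 2(78.64) = 157.3

157 lbmol/h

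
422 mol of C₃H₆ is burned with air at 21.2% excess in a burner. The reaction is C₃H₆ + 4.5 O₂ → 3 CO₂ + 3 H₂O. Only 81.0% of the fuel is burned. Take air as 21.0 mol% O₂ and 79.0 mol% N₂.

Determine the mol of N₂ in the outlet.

Stoichiometric O₂ = 4.5 × 422 = 1899 mol; O₂ fed = 1899 × 1.212 = 2302 mol.
N₂ fed = 2302 × 79/21 = 8658 mol.
Fuel reacted = 0.81 × 422 → ξ = 341.8 mol.
Outlet (n = n₀ + ν ξ):
  C₃H₆: 422 − 1(341.8) = 80.18
  O₂: 2302 − 4.5(341.8) = 763.4
  N₂: 8658 (inert)
  CO₂: 0 + 3(341.8) = 1025
  H₂O: 0 + 3(341.8) = 1025

8660 mol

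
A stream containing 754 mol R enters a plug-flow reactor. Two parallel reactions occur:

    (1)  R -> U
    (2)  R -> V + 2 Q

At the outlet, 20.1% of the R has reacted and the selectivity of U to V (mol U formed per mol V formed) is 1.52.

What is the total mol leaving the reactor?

874 mol

Conversion of R: R consumed = 0.201 × 754 = 151.6 mol = 1ξ₁ + 1ξ₂.
Selectivity: 1ξ₁ / (1ξ₂) = 1.52 → ξ₁ = 1.52 ξ₂.
Substitute: (1·1.52 + 1) ξ₂ = 151.6 → ξ₂ = 60.14 mol, ξ₁ = 91.41 mol.
Outlet amounts (n = n₀ + Σ ν·ξ):
  R: 754 − 1(91.41) − 1(60.14) = 602.4
  U: 0 + 1(91.41) = 91.41
  V: 0 + 1(60.14) = 60.14
  Q: 0 + 2(60.14) = 120.3
Total out = 602.4 + 91.41 + 60.14 + 120.3 = 874.3 mol.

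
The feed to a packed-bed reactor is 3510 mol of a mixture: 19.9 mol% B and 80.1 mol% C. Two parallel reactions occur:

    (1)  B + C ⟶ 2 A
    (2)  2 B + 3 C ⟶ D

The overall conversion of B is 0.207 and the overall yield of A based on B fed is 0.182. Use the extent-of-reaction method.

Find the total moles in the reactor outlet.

Yield of A: 2ξ₁ / 698.5 = 0.182 → ξ₁ = 63.56 mol.
Conversion of B: 1ξ₁ + 2ξ₂ = 0.207 × 698.5 = 144.6 → ξ₂ = 40.51 mol.
Outlet amounts (n = n₀ + Σ ν·ξ):
  B: 698.5 − 1(63.56) − 2(40.51) = 553.9
  C: 2812 − 1(63.56) − 3(40.51) = 2626
  A: 0 + 2(63.56) = 127.1
  D: 0 + 1(40.51) = 40.51
Total out = 553.9 + 2626 + 127.1 + 40.51 = 3348 mol.

3350 mol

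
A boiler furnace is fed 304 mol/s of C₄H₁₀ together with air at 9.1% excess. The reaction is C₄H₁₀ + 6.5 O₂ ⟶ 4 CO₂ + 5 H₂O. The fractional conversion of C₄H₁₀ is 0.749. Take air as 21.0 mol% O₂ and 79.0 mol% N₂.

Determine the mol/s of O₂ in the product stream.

676 mol/s

Stoichiometric O₂ = 6.5 × 304 = 1976 mol/s; O₂ fed = 1976 × 1.091 = 2156 mol/s.
N₂ fed = 2156 × 79/21 = 8110 mol/s.
Fuel reacted = 0.749 × 304 → ξ = 227.7 mol/s.
Outlet (n = n₀ + ν ξ):
  C₄H₁₀: 304 − 1(227.7) = 76.3
  O₂: 2156 − 6.5(227.7) = 675.8
  N₂: 8110 (inert)
  CO₂: 0 + 4(227.7) = 910.8
  H₂O: 0 + 5(227.7) = 1138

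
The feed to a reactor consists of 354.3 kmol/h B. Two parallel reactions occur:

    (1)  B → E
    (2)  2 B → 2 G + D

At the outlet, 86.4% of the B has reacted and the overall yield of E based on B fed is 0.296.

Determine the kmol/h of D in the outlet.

101 kmol/h

Yield of E: 1ξ₁ / 354.3 = 0.296 → ξ₁ = 104.9 kmol/h.
Conversion of B: 1ξ₁ + 2ξ₂ = 0.864 × 354.3 = 306.1 → ξ₂ = 100.6 kmol/h.
Outlet amounts (n = n₀ + Σ ν·ξ):
  B: 354.3 − 1(104.9) − 2(100.6) = 48.18
  E: 0 + 1(104.9) = 104.9
  G: 0 + 2(100.6) = 201.2
  D: 0 + 1(100.6) = 100.6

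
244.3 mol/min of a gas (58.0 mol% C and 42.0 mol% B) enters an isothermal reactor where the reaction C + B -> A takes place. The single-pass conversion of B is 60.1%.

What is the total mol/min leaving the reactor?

B reacted = 0.601 × 102.6 = 61.67 mol/min; ν_B = −1, so ξ = 61.67/1 = 61.67 mol/min.
Outlet amounts (n = n₀ + ν ξ):
  C: 141.7 − 1(61.67) = 80.03
  B: 102.6 − 1(61.67) = 40.94
  A: 0 + 1(61.67) = 61.67
Total out = 80.03 + 40.94 + 61.67 = 182.6 mol/min.

183 mol/min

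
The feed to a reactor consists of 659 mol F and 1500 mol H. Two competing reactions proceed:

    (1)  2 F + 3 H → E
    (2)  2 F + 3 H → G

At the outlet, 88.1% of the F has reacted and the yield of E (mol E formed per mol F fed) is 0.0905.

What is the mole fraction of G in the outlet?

Yield of E: 1ξ₁ / 659 = 0.0905 → ξ₁ = 59.64 mol.
Conversion of F: 2ξ₁ + 2ξ₂ = 0.881 × 659 = 580.6 → ξ₂ = 230.6 mol.
Outlet amounts (n = n₀ + Σ ν·ξ):
  F: 659 − 2(59.64) − 2(230.6) = 78.42
  H: 1500 − 3(59.64) − 3(230.6) = 629.1
  E: 0 + 1(59.64) = 59.64
  G: 0 + 1(230.6) = 230.6
Total out = 997.8 mol; y_G = 230.6 / 997.8 = 0.2311.

0.231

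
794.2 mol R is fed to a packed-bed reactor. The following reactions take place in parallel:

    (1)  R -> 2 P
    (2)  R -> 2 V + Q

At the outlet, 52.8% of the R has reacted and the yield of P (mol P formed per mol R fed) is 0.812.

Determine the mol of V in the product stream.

194 mol

Yield of P: 2ξ₁ / 794.2 = 0.812 → ξ₁ = 322.4 mol.
Conversion of R: 1ξ₁ + 1ξ₂ = 0.528 × 794.2 = 419.3 → ξ₂ = 96.89 mol.
Outlet amounts (n = n₀ + Σ ν·ξ):
  R: 794.2 − 1(322.4) − 1(96.89) = 374.9
  P: 0 + 2(322.4) = 644.9
  V: 0 + 2(96.89) = 193.8
  Q: 0 + 1(96.89) = 96.89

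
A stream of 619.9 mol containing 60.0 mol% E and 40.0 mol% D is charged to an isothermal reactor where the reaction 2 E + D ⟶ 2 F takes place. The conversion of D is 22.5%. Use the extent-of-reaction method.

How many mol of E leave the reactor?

D reacted = 0.225 × 248 = 55.79 mol; ν_D = −1, so ξ = 55.79/1 = 55.79 mol.
Outlet amounts (n = n₀ + ν ξ):
  E: 371.9 − 2(55.79) = 260.4
  D: 248 − 1(55.79) = 192.2
  F: 0 + 2(55.79) = 111.6

260 mol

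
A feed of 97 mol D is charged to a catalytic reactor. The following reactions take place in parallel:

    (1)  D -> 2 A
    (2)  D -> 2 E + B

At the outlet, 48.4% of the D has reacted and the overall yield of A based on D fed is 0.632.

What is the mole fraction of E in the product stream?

Yield of A: 2ξ₁ / 97 = 0.632 → ξ₁ = 30.65 mol.
Conversion of D: 1ξ₁ + 1ξ₂ = 0.484 × 97 = 46.95 → ξ₂ = 16.3 mol.
Outlet amounts (n = n₀ + Σ ν·ξ):
  D: 97 − 1(30.65) − 1(16.3) = 50.05
  A: 0 + 2(30.65) = 61.3
  E: 0 + 2(16.3) = 32.59
  B: 0 + 1(16.3) = 16.3
Total out = 160.2 mol; y_E = 32.59 / 160.2 = 0.2034.

0.203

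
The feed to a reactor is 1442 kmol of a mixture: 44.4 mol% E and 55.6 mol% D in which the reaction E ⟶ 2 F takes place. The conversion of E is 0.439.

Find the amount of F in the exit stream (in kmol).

562 kmol

E reacted = 0.439 × 640.2 = 281.1 kmol; ν_E = −1, so ξ = 281.1/1 = 281.1 kmol.
Outlet amounts (n = n₀ + ν ξ):
  E: 640.2 − 1(281.1) = 359.2
  F: 0 + 2(281.1) = 562.1
  D: 801.8 (inert)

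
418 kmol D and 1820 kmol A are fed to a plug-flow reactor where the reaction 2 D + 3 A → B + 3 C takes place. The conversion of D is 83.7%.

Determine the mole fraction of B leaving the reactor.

D reacted = 0.837 × 418 = 349.9 kmol; ν_D = −2, so ξ = 349.9/2 = 174.9 kmol.
Outlet amounts (n = n₀ + ν ξ):
  D: 418 − 2(174.9) = 68.13
  A: 1820 − 3(174.9) = 1295
  B: 0 + 1(174.9) = 174.9
  C: 0 + 3(174.9) = 524.8
Total out = 2063 kmol; y_B = 174.9 / 2063 = 0.08479.

0.0848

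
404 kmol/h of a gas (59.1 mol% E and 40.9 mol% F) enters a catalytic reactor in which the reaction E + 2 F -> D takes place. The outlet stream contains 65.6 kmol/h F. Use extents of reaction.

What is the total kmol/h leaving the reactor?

For F: n = n₀ − 2ξ → 65.6 = 165.2 − 2ξ, giving ξ = 49.82 kmol/h.
Outlet amounts (n = n₀ + ν ξ):
  E: 238.8 − 1(49.82) = 188.9
  F: 165.2 − 2(49.82) = 65.6
  D: 0 + 1(49.82) = 49.82
Total out = 188.9 + 65.6 + 49.82 = 304.4 kmol/h.

304 kmol/h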